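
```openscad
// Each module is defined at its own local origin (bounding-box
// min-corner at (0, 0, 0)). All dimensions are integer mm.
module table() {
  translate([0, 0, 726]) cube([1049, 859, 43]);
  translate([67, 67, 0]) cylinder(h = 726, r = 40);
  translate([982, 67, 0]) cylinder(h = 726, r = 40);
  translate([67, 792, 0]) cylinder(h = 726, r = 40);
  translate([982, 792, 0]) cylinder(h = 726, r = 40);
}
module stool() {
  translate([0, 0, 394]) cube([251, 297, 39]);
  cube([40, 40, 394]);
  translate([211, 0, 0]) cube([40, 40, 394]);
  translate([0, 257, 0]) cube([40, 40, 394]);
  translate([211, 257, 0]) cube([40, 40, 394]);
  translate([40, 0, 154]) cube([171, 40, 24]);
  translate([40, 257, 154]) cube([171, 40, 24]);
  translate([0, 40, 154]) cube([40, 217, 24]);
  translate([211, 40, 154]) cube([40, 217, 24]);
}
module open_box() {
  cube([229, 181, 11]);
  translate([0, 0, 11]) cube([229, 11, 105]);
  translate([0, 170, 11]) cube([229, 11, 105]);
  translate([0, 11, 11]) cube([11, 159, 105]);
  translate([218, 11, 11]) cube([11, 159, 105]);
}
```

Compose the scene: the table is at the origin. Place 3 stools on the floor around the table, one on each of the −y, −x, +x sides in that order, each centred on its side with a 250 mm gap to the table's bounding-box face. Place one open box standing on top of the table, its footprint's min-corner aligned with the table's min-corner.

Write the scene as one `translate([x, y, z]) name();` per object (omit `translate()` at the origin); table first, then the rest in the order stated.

table();
translate([399, -547, 0]) stool();
translate([-501, 281, 0]) stool();
translate([1299, 281, 0]) stool();
translate([0, 0, 769]) open_box();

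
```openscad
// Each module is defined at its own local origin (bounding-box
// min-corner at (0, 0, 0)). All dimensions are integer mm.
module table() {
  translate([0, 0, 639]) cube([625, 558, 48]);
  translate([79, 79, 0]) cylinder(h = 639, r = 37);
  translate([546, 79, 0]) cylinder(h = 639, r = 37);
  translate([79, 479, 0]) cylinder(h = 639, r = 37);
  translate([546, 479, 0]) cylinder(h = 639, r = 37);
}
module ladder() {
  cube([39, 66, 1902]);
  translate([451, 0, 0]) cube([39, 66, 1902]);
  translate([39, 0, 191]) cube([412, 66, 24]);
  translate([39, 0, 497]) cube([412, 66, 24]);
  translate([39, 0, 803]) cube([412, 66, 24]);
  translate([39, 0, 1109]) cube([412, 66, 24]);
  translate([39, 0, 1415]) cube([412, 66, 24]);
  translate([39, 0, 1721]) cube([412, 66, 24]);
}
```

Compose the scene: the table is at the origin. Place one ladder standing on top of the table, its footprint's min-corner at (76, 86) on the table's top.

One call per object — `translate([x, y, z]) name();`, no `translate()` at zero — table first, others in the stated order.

table();
translate([76, 86, 687]) ladder();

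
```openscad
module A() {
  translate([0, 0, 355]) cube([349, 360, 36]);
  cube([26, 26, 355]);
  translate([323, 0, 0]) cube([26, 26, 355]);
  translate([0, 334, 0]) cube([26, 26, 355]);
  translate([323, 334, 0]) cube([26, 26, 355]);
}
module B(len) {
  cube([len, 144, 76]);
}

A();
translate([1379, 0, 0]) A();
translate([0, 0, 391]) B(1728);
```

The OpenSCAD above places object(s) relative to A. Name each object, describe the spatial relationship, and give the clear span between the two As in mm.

A is a stool. B is a beam. A beam spans the tops of two stools. The clear span between the two stools is 1030 mm.

Second stool starts at x = 1379; first ends at x = 349; clear span = 1379 − 349 = 1030 mm.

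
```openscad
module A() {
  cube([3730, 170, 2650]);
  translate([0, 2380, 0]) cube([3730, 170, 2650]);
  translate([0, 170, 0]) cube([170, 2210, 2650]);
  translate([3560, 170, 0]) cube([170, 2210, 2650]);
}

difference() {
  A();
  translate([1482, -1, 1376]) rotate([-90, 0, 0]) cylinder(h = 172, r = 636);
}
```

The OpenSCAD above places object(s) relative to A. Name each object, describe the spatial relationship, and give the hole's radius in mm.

The subtracted cylinder has r = 636 mm.

A is a house frame. The house frame has a circular hole through its front wall. The hole's radius is 636 mm.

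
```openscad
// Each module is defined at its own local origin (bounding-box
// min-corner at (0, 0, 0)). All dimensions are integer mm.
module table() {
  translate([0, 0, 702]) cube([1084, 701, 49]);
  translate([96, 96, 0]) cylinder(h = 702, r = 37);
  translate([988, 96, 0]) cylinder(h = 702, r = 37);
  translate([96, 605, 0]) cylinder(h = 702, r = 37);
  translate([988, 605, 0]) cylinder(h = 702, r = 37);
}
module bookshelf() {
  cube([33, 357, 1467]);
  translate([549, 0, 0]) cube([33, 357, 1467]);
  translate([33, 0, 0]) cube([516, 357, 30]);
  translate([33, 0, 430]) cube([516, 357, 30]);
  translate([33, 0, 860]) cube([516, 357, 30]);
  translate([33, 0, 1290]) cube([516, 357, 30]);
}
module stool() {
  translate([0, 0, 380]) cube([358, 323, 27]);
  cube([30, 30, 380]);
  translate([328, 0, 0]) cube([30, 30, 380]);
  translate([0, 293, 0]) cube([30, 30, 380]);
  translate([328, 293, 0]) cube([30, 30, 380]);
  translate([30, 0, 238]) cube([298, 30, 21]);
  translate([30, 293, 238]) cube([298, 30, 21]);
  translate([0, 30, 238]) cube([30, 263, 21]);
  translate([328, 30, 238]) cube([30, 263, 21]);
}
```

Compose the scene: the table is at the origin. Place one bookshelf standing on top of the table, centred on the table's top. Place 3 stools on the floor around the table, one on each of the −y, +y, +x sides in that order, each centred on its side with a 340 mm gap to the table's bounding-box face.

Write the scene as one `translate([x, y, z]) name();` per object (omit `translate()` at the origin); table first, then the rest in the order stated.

table();
translate([251, 172, 751]) bookshelf();
translate([363, -663, 0]) stool();
translate([363, 1041, 0]) stool();
translate([1424, 189, 0]) stool();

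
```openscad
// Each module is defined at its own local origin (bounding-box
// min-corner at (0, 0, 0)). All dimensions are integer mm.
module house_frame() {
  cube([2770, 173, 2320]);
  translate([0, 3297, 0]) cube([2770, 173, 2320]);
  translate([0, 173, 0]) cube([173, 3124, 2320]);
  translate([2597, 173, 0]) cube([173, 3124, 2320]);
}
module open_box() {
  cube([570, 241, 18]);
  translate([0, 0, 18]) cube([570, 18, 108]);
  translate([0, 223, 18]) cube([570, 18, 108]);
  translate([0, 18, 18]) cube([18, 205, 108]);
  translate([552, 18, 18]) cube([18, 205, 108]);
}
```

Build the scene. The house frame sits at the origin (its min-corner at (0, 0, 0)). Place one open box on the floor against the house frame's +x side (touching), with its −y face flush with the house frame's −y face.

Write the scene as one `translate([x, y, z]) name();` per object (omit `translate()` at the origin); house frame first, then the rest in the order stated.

house_frame();
translate([2770, 0, 0]) open_box();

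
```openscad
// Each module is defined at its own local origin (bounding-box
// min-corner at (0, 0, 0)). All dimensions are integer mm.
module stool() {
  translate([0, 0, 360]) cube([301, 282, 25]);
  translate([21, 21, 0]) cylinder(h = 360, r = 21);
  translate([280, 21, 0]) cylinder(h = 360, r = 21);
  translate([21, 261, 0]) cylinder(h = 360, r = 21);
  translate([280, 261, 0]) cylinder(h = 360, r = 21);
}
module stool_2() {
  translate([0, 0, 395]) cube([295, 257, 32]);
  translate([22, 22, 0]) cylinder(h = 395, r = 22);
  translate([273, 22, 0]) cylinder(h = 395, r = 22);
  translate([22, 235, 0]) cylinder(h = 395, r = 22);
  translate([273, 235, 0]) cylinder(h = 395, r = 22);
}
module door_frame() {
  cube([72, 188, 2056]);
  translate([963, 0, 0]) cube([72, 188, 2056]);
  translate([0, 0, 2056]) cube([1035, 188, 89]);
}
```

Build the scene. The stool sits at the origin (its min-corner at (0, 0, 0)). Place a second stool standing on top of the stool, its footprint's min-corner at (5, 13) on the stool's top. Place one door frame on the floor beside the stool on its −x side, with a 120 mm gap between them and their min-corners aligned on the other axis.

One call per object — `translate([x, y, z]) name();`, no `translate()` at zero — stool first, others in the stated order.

stool();
translate([5, 13, 385]) stool_2();
translate([-1155, 0, 0]) door_frame();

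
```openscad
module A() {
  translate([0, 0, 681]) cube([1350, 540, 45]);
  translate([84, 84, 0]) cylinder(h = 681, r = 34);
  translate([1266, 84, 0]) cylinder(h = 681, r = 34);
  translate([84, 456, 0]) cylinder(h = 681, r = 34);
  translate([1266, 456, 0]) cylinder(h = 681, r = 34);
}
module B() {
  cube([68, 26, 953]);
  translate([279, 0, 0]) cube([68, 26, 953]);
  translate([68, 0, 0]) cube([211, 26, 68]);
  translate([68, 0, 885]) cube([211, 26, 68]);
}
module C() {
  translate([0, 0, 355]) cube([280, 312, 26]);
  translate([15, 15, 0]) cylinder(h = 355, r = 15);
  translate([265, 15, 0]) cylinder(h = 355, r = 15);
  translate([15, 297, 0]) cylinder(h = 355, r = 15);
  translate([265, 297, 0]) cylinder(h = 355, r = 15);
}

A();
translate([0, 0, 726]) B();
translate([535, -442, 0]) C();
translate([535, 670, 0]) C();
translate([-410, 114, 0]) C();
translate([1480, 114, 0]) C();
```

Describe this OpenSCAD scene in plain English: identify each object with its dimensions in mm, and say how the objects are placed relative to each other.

A is a table with a 1350×540 mm rectangular top, 45 mm thick, top surface at z = 726 mm, supported by four round legs of 68 mm diameter, each leg's bounding box inset 50 mm from the nearest pair of top edges, running from the floor.

B is a rectangular picture frame lying in the x–z plane (depth along y). The opening is 211 mm wide (x) by 817 mm tall (z), surrounded by a border 68 mm wide on all four sides. The frame is 26 mm deep and is made of two full-height vertical stiles with two horizontal rails fitted between them.

C is a four-legged stool. The seat is a 280×312×26 mm slab whose top surface is at z = 381 mm; four round legs, each 30 mm in diameter, run from the floor (z = 0) to the underside of the seat, each leg's axis is inset half a diameter from the nearest pair of seat edges (so the leg's bounding box is flush with the corner).

The picture frame is on top of the table. Four stools sit around the table at the −y, +y, −x, +x sides.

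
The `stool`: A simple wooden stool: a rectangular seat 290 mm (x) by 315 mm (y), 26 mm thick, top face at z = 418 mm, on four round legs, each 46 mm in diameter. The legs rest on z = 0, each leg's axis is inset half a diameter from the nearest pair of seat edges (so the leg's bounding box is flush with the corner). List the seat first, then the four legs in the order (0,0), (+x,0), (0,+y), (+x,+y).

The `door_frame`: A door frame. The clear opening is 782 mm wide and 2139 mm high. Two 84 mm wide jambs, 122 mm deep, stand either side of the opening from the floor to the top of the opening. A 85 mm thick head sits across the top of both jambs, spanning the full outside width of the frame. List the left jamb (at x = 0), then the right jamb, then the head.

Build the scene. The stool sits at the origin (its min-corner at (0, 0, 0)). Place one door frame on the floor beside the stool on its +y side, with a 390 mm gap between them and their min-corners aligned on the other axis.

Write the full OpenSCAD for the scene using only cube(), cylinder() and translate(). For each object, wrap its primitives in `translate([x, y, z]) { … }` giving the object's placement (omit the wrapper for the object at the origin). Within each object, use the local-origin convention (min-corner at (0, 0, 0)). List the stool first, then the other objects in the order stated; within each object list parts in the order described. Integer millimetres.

translate([0, 0, 392]) cube([290, 315, 26]);
translate([23, 23, 0]) cylinder(h = 392, r = 23);
translate([267, 23, 0]) cylinder(h = 392, r = 23);
translate([23, 292, 0]) cylinder(h = 392, r = 23);
translate([267, 292, 0]) cylinder(h = 392, r = 23);
translate([0, 705, 0]) {
  cube([84, 122, 2139]);
  translate([866, 0, 0]) cube([84, 122, 2139]);
  translate([0, 0, 2139]) cube([950, 122, 85]);
}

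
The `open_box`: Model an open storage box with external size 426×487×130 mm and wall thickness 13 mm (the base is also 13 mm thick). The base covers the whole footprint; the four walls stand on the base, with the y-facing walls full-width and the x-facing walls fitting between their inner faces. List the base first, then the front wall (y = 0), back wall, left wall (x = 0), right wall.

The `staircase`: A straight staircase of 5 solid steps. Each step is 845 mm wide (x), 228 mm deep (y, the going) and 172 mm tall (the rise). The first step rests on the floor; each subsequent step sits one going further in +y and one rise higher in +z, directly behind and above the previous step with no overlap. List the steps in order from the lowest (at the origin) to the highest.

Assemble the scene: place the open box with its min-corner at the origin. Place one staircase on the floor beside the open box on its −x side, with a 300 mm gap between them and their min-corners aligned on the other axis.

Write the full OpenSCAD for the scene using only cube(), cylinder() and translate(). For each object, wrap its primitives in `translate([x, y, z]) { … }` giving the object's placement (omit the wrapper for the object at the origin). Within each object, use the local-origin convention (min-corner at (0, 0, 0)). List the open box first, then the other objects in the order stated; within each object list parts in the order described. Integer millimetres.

cube([426, 487, 13]);
translate([0, 0, 13]) cube([426, 13, 117]);
translate([0, 474, 13]) cube([426, 13, 117]);
translate([0, 13, 13]) cube([13, 461, 117]);
translate([413, 13, 13]) cube([13, 461, 117]);
translate([-1145, 0, 0]) {
  cube([845, 228, 172]);
  translate([0, 228, 172]) cube([845, 228, 172]);
  translate([0, 456, 344]) cube([845, 228, 172]);
  translate([0, 684, 516]) cube([845, 228, 172]);
  translate([0, 912, 688]) cube([845, 228, 172]);
}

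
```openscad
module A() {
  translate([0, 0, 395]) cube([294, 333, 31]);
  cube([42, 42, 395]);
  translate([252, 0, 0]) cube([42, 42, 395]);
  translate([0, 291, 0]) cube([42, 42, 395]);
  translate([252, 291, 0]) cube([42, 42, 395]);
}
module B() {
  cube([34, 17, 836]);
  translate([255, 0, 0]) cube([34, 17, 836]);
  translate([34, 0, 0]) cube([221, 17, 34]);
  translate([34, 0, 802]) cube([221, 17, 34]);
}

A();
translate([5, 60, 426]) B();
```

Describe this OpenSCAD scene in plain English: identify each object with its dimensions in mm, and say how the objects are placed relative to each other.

A is a four-legged stool. The seat is 294×333 mm, 31 mm thick, top at z = 426 mm. It stands on four square legs, each 42×42 mm in cross-section, from z = 0 to the seat underside, each flush with a corner of the seat.

B is a picture frame with a 221×768 mm rectangular opening (x by z) and a uniform 34 mm border on every side. Frame depth is 17 mm along y. It is built from two vertical stiles running the full outside height and two horizontal rails spanning the gap between the stiles.

The picture frame is on top of the stool.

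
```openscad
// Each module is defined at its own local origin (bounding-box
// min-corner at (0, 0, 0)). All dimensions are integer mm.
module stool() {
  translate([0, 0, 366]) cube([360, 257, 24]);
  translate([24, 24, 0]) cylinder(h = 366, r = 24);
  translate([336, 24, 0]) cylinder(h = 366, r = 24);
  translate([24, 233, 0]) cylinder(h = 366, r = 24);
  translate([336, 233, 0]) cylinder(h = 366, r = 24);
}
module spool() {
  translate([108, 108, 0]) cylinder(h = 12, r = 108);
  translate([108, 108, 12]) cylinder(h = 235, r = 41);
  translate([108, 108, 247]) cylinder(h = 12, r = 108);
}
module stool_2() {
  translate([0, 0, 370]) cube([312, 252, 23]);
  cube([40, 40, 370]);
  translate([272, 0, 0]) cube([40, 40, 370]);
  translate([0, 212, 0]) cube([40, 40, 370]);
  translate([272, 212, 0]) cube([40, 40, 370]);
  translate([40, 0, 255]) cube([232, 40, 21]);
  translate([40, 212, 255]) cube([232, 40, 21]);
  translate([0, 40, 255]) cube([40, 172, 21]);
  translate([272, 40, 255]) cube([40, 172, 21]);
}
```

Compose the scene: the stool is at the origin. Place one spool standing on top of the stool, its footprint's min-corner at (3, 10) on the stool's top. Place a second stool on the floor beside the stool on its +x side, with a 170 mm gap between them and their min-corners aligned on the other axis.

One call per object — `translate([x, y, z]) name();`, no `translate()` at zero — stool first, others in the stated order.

stool();
translate([3, 10, 390]) spool();
translate([530, 0, 0]) stool_2();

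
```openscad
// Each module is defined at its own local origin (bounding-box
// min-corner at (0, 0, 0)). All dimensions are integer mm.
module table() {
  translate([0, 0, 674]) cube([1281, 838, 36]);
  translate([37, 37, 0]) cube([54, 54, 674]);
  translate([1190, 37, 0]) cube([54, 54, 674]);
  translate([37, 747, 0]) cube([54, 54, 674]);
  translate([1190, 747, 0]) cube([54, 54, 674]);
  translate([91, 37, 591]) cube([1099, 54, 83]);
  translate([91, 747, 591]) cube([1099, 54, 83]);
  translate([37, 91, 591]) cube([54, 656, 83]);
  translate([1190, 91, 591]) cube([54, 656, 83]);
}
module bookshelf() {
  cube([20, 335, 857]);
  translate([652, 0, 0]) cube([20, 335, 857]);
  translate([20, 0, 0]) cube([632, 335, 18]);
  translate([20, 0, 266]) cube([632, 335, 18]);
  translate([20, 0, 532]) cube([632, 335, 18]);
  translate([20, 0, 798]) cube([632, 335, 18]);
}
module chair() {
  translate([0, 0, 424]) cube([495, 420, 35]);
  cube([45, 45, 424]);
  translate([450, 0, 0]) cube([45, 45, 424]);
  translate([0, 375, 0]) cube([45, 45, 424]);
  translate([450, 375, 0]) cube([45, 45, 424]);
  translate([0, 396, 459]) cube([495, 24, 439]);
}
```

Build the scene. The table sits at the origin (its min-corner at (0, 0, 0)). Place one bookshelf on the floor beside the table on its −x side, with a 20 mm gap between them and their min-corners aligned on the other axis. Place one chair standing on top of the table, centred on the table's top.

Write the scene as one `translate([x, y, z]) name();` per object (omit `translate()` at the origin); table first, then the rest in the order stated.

table();
translate([-692, 0, 0]) bookshelf();
translate([393, 209, 710]) chair();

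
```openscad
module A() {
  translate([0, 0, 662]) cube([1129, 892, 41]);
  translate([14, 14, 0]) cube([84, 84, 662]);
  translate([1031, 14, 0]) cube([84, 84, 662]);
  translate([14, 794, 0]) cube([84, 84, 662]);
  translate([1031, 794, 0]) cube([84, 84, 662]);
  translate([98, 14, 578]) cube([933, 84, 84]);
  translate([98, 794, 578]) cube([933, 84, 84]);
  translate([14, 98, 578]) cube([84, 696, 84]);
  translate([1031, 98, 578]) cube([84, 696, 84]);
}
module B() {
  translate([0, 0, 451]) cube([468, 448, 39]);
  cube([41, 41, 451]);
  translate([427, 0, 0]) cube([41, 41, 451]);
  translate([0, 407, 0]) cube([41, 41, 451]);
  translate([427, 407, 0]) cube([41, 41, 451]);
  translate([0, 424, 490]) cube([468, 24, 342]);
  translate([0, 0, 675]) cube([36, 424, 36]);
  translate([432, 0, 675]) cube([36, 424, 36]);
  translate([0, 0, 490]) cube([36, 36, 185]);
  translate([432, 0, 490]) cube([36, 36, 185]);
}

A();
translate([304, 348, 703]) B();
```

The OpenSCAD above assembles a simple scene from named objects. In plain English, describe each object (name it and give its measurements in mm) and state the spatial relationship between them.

A is a table: top 1129 mm (x) × 892 mm (y), 41 mm thick, upper face at z = 703 mm, on four 84×84 mm square legs, each inset 14 mm from the nearest pair of top edges, running from z = 0 to the bottom of the top. Four apron rails, 84 mm thick and 84 mm tall, run between adjacent legs with their top edges flush with the underside of the top and their outer faces flush with the legs' outer faces.

B is a chair. The seat is a 468×448×39 mm slab with its top at z = 490 mm, on four 41×41 mm corner legs (flush with the seat edges, standing on z = 0). A flat backrest 24 mm thick, 342 mm tall, spans the full seat width and rises from the seat top along its +y edge, rear face flush with the rear of the seat. Two armrests of 36×36 mm section run along each side from the seat's front edge to the front of the backrest, top faces 221 mm above the seat top and outer faces flush with the seat's x-edges; a 36×36 mm post under the front of each armrest stands on the seat at the front corner.

The chair is on top of the table.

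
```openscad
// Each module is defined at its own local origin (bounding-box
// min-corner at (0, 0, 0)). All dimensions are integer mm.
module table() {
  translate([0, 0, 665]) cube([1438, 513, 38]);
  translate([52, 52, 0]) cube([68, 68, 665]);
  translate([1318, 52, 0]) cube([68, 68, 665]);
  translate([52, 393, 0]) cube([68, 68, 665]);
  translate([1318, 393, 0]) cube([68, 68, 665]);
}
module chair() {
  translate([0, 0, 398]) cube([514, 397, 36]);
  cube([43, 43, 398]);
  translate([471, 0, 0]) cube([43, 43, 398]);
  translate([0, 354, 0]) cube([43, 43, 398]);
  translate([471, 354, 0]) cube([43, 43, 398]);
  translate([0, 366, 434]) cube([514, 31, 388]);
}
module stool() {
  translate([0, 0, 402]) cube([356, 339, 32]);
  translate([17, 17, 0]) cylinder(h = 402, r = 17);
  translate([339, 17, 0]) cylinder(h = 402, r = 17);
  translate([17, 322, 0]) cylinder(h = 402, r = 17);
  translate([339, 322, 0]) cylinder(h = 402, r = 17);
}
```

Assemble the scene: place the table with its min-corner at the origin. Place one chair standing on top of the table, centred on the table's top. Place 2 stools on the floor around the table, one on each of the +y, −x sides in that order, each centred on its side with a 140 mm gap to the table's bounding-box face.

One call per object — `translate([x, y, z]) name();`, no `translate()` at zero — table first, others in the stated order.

table();
translate([462, 58, 703]) chair();
translate([541, 653, 0]) stool();
translate([-496, 87, 0]) stool();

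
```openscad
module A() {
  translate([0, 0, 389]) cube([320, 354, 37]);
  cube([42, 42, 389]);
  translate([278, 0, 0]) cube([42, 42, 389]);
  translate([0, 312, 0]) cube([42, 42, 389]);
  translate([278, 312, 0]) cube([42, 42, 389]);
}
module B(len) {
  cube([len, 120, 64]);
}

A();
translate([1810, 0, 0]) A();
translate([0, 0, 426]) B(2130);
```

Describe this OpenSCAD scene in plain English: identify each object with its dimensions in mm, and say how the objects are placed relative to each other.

A is a four-legged stool. The seat is a 320×354×37 mm slab whose top surface is at z = 426 mm; four square legs, each 42×42 mm in cross-section, run from the floor (z = 0) to the underside of the seat, each flush with a corner of the seat.

B is a rectangular beam 2130 mm long (x), 120 mm deep (y), 64 mm thick (z).

The beam spans the tops of two stools placed 1490 mm apart, resting at z = 426 mm.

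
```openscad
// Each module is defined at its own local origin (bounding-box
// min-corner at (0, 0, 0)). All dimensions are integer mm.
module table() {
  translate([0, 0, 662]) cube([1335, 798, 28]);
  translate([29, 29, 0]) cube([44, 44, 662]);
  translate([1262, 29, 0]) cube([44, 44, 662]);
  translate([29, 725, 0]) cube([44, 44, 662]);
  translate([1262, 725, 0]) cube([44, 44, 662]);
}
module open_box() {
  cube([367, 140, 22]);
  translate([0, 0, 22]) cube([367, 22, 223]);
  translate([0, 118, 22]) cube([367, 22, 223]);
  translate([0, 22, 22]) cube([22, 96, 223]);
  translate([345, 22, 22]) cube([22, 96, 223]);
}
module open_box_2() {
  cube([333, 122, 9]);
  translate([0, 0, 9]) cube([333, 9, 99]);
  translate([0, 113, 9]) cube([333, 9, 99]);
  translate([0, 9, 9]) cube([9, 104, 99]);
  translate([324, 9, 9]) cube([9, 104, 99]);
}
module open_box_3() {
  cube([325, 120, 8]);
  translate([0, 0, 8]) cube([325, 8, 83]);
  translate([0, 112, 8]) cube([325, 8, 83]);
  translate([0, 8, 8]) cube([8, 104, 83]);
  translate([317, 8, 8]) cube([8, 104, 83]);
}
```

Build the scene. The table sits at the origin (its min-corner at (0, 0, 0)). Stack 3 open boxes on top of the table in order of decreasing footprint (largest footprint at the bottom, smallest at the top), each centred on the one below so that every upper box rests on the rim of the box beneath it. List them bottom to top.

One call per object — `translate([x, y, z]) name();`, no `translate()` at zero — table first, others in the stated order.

table();
translate([484, 329, 690]) open_box();
translate([501, 338, 935]) open_box_2();
translate([505, 339, 1043]) open_box_3();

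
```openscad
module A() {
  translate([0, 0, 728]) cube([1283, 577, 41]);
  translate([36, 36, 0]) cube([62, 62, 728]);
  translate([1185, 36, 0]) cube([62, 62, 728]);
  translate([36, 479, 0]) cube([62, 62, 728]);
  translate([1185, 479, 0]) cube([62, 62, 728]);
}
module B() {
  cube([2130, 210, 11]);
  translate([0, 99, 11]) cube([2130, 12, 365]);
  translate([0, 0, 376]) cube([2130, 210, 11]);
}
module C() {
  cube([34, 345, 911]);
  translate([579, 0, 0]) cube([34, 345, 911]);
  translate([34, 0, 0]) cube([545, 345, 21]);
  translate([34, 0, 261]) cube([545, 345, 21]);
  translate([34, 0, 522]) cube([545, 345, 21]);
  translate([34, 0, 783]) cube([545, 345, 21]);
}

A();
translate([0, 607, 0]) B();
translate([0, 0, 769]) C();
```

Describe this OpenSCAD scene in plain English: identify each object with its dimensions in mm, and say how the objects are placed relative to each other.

A is a table: top 1283 mm (x) × 577 mm (y), 41 mm thick, upper face at z = 769 mm, on four 62×62 mm square legs, each inset 36 mm from the nearest pair of top edges, running from z = 0 to the bottom of the top.

B is an I-beam lying along x, 2130 mm long. Overall section height 387 mm. Two flanges 210 mm wide (y) and 11 mm thick, one on the floor and one at the top; a web 12 mm thick runs between them, centred on the flange width.

C is a bookshelf 613 mm wide overall, 345 mm deep and 911 mm tall. The two sides are 34 mm thick vertical panels. 4 horizontal shelves of 21 mm thickness span between the inner faces of the sides; the lowest shelf sits on the floor and shelves are stacked with a clear vertical gap of 240 mm between each pair.

The I-beam is on the floor beside the table on its +y side. The bookshelf is on top of the table.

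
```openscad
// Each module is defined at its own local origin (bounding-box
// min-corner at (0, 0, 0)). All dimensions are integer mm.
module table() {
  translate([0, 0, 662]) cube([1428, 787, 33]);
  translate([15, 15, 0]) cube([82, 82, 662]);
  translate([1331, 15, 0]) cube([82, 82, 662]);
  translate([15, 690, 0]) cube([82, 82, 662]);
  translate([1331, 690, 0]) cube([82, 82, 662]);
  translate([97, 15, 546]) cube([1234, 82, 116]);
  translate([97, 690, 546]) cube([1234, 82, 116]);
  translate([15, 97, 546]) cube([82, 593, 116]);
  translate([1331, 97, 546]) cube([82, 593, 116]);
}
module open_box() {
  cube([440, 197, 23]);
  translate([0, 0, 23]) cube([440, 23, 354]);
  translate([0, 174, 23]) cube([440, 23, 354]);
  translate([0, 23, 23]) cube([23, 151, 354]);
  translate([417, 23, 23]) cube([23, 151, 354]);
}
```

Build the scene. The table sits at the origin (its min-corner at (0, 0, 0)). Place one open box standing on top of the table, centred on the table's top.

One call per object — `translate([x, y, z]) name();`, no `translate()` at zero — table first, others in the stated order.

table();
translate([494, 295, 695]) open_box();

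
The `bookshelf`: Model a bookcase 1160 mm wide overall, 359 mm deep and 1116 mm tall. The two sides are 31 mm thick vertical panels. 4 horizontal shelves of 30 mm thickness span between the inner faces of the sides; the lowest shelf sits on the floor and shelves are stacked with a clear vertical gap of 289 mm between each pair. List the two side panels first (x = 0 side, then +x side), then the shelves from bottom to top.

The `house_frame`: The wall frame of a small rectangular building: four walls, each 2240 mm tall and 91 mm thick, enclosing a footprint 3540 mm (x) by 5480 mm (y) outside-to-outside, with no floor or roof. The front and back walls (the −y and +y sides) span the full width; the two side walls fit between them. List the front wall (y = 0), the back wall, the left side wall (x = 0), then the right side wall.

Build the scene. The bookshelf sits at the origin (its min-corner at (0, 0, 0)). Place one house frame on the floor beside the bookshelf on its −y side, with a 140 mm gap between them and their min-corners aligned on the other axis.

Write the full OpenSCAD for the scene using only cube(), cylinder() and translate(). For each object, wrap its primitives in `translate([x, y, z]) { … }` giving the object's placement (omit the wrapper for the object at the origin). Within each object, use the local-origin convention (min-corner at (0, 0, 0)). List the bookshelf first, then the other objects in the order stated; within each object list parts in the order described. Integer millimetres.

cube([31, 359, 1116]);
translate([1129, 0, 0]) cube([31, 359, 1116]);
translate([31, 0, 0]) cube([1098, 359, 30]);
translate([31, 0, 319]) cube([1098, 359, 30]);
translate([31, 0, 638]) cube([1098, 359, 30]);
translate([31, 0, 957]) cube([1098, 359, 30]);
translate([0, -5620, 0]) {
  cube([3540, 91, 2240]);
  translate([0, 5389, 0]) cube([3540, 91, 2240]);
  translate([0, 91, 0]) cube([91, 5298, 2240]);
  translate([3449, 91, 0]) cube([91, 5298, 2240]);
}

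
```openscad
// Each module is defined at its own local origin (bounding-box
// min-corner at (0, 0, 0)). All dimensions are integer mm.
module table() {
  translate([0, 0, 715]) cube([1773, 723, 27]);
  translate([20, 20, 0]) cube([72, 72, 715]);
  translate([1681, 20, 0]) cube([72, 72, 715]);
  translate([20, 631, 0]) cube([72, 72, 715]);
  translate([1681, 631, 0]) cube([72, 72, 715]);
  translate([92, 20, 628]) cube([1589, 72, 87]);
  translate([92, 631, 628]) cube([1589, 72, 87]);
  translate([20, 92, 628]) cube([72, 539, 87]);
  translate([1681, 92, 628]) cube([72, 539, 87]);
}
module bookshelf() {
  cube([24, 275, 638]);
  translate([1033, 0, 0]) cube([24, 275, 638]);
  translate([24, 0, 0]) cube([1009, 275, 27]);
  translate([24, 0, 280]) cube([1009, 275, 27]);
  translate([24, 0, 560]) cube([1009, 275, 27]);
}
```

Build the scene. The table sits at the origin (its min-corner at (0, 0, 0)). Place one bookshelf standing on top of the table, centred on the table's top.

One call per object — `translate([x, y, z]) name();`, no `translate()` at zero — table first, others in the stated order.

table();
translate([358, 224, 742]) bookshelf();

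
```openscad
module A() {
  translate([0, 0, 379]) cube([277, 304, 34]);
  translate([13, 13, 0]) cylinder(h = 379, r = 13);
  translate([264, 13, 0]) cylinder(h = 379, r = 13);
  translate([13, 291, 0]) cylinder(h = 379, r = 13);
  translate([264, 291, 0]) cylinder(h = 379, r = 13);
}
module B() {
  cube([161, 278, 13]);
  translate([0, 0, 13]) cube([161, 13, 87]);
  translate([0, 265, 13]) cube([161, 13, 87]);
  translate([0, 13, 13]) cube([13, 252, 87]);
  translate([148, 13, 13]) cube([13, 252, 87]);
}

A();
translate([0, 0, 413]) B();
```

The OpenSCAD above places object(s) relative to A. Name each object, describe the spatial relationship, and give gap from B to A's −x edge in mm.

A is a stool. B is an open box. The open box is on top of the stool. The gap from the open box to the stool's −x edge is 0 mm.

The open box's min-x is at 0; the stool's min-x is 0; gap = 0 mm.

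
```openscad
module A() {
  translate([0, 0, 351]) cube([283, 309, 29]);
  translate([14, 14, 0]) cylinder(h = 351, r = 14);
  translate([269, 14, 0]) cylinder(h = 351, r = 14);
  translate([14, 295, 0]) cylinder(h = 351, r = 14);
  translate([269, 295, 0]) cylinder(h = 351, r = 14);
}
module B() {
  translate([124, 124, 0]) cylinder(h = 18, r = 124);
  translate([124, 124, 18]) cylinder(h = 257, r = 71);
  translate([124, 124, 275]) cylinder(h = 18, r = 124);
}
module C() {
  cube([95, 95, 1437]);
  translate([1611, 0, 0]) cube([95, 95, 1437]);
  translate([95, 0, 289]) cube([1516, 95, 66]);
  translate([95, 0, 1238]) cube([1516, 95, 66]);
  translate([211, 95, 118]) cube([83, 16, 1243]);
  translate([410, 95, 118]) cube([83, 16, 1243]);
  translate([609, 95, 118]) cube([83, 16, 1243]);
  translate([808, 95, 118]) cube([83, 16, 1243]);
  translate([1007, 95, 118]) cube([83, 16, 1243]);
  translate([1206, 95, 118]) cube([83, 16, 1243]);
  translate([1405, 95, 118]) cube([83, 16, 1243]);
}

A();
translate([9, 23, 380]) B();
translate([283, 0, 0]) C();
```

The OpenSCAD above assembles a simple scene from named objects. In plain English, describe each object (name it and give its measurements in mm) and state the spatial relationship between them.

A is a four-legged stool. The seat is a 283×309×29 mm slab whose top surface is at z = 380 mm; four round legs, each 28 mm in diameter, run from the floor (z = 0) to the underside of the seat, each leg's axis is inset half a diameter from the nearest pair of seat edges (so the leg's bounding box is flush with the corner).

B is a spool: two coaxial disc flanges of radius 124 mm and thickness 18 mm, joined by a core cylinder of radius 71 mm and height 257 mm. The lower flange rests on z = 0 and the three cylinders share a vertical axis.

C is a fence section. Two 95×95 mm posts, 1437 mm tall, stand on the floor with a clear span of 1516 mm between their inner faces. Two horizontal rails of 95×66 mm section span the gap between the posts with their undersides at z = 289 mm and z = 1238 mm, flush with the posts' −y face. 7 pickets, each 83 mm wide, 16 mm thick and 1243 mm tall, are fixed to the +y face of the rails with their bottoms at z = 118 mm, evenly spaced across the span with equal gaps (rounded down to the nearest mm) at the −x end and between each pair — any rounding remainder accumulates at the +x end.

The spool is on top of the stool. The fence section is against the stool's +x side, with their −y faces flush.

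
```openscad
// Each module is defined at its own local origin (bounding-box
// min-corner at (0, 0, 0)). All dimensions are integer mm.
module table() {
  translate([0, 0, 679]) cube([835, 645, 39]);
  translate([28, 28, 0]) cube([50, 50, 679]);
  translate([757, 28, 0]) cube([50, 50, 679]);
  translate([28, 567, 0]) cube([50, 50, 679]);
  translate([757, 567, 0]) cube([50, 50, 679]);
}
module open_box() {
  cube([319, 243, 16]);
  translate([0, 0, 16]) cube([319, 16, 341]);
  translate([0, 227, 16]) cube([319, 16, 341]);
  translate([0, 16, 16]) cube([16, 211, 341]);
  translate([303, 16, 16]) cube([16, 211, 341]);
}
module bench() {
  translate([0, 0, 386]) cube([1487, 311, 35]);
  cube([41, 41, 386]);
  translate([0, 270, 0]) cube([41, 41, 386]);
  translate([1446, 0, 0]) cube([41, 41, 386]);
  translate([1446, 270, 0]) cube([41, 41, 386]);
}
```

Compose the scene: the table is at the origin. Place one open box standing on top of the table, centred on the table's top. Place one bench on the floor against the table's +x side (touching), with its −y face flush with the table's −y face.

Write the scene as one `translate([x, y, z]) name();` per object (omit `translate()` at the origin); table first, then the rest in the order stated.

table();
translate([258, 201, 718]) open_box();
translate([835, 0, 0]) bench();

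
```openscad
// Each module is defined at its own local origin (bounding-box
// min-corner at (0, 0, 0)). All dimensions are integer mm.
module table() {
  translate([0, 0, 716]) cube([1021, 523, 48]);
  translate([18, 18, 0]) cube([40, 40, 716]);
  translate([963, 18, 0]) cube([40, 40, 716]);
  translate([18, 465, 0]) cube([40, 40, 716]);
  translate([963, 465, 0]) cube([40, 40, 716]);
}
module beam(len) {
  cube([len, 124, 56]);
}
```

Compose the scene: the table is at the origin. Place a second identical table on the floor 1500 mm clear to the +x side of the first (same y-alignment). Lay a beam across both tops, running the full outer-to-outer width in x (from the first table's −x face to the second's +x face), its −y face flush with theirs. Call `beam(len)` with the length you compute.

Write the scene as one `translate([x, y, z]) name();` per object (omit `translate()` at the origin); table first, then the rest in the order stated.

table();
translate([2521, 0, 0]) table();
translate([0, 0, 764]) beam(3542);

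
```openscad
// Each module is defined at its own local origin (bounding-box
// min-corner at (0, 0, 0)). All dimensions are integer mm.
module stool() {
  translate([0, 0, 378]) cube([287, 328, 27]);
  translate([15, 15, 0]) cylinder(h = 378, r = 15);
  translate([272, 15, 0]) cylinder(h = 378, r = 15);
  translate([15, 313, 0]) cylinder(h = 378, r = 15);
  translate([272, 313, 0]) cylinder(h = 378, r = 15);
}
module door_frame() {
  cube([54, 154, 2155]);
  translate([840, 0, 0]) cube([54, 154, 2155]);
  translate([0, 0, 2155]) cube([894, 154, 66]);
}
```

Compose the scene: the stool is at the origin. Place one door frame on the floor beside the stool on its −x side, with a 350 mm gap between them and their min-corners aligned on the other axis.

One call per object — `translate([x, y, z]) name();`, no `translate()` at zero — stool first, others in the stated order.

stool();
translate([-1244, 0, 0]) door_frame();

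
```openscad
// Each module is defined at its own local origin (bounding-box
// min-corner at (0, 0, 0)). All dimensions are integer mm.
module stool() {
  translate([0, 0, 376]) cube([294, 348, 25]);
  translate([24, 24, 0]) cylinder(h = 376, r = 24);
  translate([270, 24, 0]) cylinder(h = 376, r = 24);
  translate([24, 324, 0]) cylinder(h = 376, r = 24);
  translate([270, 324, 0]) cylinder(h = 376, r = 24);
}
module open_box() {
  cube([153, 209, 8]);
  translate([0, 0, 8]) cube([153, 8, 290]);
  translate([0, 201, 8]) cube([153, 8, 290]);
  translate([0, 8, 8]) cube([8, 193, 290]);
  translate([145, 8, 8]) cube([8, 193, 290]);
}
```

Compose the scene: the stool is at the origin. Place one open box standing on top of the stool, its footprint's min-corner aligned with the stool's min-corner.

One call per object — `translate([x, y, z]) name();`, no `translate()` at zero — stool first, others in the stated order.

stool();
translate([0, 0, 401]) open_box();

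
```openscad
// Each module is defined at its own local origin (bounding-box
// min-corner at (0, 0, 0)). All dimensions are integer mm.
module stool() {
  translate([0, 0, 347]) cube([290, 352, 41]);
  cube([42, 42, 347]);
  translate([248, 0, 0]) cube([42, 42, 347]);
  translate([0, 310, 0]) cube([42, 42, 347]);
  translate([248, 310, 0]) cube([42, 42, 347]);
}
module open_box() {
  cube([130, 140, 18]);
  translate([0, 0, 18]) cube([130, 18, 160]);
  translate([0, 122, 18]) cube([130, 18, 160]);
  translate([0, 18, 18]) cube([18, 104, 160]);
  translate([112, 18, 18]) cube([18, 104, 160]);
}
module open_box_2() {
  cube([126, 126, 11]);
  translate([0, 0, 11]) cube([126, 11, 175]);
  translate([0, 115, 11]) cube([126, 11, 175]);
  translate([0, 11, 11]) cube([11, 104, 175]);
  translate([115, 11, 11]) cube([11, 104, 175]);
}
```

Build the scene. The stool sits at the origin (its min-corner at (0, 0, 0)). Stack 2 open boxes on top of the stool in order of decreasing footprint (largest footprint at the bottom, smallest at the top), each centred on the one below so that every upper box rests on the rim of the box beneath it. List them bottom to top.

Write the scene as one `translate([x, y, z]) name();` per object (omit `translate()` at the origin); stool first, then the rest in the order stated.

stool();
translate([80, 106, 388]) open_box();
translate([82, 113, 566]) open_box_2();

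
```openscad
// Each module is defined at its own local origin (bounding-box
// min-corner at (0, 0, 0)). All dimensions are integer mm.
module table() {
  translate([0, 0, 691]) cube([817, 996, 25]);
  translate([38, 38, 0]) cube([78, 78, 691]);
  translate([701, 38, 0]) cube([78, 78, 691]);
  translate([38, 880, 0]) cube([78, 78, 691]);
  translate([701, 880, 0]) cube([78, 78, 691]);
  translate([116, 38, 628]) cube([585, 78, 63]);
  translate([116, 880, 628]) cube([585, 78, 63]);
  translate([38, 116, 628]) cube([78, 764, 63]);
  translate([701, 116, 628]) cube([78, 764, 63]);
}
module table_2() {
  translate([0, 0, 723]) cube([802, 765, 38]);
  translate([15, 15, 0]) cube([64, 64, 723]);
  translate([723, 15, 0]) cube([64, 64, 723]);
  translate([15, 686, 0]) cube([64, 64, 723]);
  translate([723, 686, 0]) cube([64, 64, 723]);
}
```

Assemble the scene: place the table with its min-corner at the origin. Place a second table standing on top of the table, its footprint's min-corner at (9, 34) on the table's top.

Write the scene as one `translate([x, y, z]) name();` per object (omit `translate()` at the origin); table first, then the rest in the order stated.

table();
translate([9, 34, 716]) table_2();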